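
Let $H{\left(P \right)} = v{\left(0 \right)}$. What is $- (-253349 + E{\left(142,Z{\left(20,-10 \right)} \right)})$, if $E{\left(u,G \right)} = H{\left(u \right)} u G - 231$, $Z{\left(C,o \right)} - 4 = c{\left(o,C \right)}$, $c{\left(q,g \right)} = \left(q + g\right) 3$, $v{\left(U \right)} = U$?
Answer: $253580$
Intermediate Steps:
$c{\left(q,g \right)} = 3 g + 3 q$ ($c{\left(q,g \right)} = \left(g + q\right) 3 = 3 g + 3 q$)
$H{\left(P \right)} = 0$
$Z{\left(C,o \right)} = 4 + 3 C + 3 o$ ($Z{\left(C,o \right)} = 4 + \left(3 C + 3 o\right) = 4 + 3 C + 3 o$)
$E{\left(u,G \right)} = -231$ ($E{\left(u,G \right)} = 0 u G - 231 = 0 G - 231 = 0 - 231 = -231$)
$- (-253349 + E{\left(142,Z{\left(20,-10 \right)} \right)}) = - (-253349 - 231) = \left(-1\right) \left(-253580\right) = 253580$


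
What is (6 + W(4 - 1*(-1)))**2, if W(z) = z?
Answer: 121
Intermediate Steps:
(6 + W(4 - 1*(-1)))**2 = (6 + (4 - 1*(-1)))**2 = (6 + (4 + 1))**2 = (6 + 5)**2 = 11**2 = 121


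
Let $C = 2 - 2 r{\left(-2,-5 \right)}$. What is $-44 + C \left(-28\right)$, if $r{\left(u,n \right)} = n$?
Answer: $-380$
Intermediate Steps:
$C = 12$ ($C = 2 - -10 = 2 + 10 = 12$)
$-44 + C \left(-28\right) = -44 + 12 \left(-28\right) = -44 - 336 = -380$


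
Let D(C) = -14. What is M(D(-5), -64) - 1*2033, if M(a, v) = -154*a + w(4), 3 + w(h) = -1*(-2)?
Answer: 122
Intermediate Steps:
w(h) = -1 (w(h) = -3 - 1*(-2) = -3 + 2 = -1)
M(a, v) = -1 - 154*a (M(a, v) = -154*a - 1 = -1 - 154*a)
M(D(-5), -64) - 1*2033 = (-1 - 154*(-14)) - 1*2033 = (-1 + 2156) - 2033 = 2155 - 2033 = 122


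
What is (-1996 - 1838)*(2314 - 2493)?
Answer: 686286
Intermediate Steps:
(-1996 - 1838)*(2314 - 2493) = -3834*(-179) = 686286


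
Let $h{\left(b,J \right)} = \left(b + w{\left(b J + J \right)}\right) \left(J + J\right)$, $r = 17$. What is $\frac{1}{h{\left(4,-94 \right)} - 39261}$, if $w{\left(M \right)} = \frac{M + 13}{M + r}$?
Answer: $- \frac{453}{18211805} \approx -2.4874 \cdot 10^{-5}$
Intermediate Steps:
$w{\left(M \right)} = \frac{13 + M}{17 + M}$ ($w{\left(M \right)} = \frac{M + 13}{M + 17} = \frac{13 + M}{17 + M}$)
$h{\left(b,J \right)} = 2 J \left(b + \frac{13 + J + J b}{17 + J + J b}\right)$ ($h{\left(b,J \right)} = \left(b + \frac{13 + \left(b J + J\right)}{17 + \left(b J + J\right)}\right) \left(J + J\right) = \left(b + \frac{13 + \left(J b + J\right)}{17 + \left(J b + J\right)}\right) 2 J = \left(b + \frac{13 + \left(J + J b\right)}{17 + \left(J + J b\right)}\right) 2 J = \left(b + \frac{13 + J + J b}{17 + J + J b}\right) 2 J = 2 J \left(b + \frac{13 + J + J b}{17 + J + J b}\right)$)
$\frac{1}{h{\left(4,-94 \right)} - 39261} = \frac{1}{2 \left(-94\right) \frac{1}{17 - 94 \left(1 + 4\right)} \left(13 - 94 \left(1 + 4\right) + 4 \left(17 - 94 \left(1 + 4\right)\right)\right) - 39261} = \frac{1}{2 \left(-94\right) \frac{1}{17 - 470} \left(13 - 470 + 4 \left(17 - 470\right)\right) - 39261} = \frac{1}{2 \left(-94\right) \frac{1}{-453} \left(13 - 470 + 4 \left(-453\right)\right) - 39261} = \frac{1}{2 \left(-94\right) \left(- \frac{1}{453}\right) \left(13 - 470 - 1812\right) - 39261} = \frac{1}{2 \left(-94\right) \left(- \frac{1}{453}\right) \left(-2269\right) - 39261} = \frac{1}{- \frac{426572}{453} - 39261} = \frac{1}{- \frac{18211805}{453}} = - \frac{453}{18211805}$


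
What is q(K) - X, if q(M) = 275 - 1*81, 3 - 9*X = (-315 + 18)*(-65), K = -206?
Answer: 7016/3 ≈ 2338.7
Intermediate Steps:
X = -6434/3 (X = 1/3 - (-315 + 18)*(-65)/9 = 1/3 - (-33)*(-65) = 1/3 - 1/9*19305 = 1/3 - 2145 = -6434/3 ≈ -2144.7)
q(M) = 194 (q(M) = 275 - 81 = 194)
q(K) - X = 194 - 1*(-6434/3) = 194 + 6434/3 = 7016/3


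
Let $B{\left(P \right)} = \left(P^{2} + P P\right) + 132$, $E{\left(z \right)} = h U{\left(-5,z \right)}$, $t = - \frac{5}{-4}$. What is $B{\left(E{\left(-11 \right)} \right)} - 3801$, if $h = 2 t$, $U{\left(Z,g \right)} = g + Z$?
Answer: $-469$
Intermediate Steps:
$t = \frac{5}{4}$ ($t = \left(-5\right) \left(- \frac{1}{4}\right) = \frac{5}{4} \approx 1.25$)
$U{\left(Z,g \right)} = Z + g$
$h = \frac{5}{2}$ ($h = 2 \cdot \frac{5}{4} = \frac{5}{2} \approx 2.5$)
$E{\left(z \right)} = - \frac{25}{2} + \frac{5 z}{2}$ ($E{\left(z \right)} = \frac{5 \left(-5 + z\right)}{2} = - \frac{25}{2} + \frac{5 z}{2}$)
$B{\left(P \right)} = 132 + 2 P^{2}$ ($B{\left(P \right)} = \left(P^{2} + P^{2}\right) + 132 = 2 P^{2} + 132 = 132 + 2 P^{2}$)
$B{\left(E{\left(-11 \right)} \right)} - 3801 = \left(132 + 2 \left(- \frac{25}{2} + \frac{5}{2} \left(-11\right)\right)^{2}\right) - 3801 = \left(132 + 2 \left(- \frac{25}{2} - \frac{55}{2}\right)^{2}\right) - 3801 = \left(132 + 2 \left(-40\right)^{2}\right) - 3801 = \left(132 + 2 \cdot 1600\right) - 3801 = \left(132 + 3200\right) - 3801 = 3332 - 3801 = -469$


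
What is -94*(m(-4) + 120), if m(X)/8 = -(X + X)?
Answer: -17296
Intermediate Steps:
m(X) = -16*X (m(X) = 8*(-(X + X)) = 8*(-2*X) = -16*X)
-94*(m(-4) + 120) = -94*(-16*(-4) + 120) = -94*(64 + 120) = -94*184 = -17296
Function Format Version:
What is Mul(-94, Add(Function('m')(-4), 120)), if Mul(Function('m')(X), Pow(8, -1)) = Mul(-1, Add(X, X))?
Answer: -17296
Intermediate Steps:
Function('m')(X) = Mul(-16, X) (Function('m')(X) = Mul(8, Mul(-1, Add(X, X))) = Mul(8, Mul(-1, Mul(2, X))) = Mul(8, Mul(-2, X)) = Mul(-16, X))
Mul(-94, Add(Function('m')(-4), 120)) = Mul(-94, Add(Mul(-16, -4), 120)) = Mul(-94, Add(64, 120)) = Mul(-94, 184) = -17296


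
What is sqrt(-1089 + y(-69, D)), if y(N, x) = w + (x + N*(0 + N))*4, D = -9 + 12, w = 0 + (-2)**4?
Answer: 7*sqrt(367) ≈ 134.10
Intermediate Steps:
w = 16 (w = 0 + 16 = 16)
D = 3
y(N, x) = 16 + 4*x + 4*N**2 (y(N, x) = 16 + (x + N*(0 + N))*4 = 16 + (x + N*N)*4 = 16 + (x + N**2)*4 = 16 + (4*x + 4*N**2) = 16 + 4*x + 4*N**2)
sqrt(-1089 + y(-69, D)) = sqrt(-1089 + (16 + 4*3 + 4*(-69)**2)) = sqrt(-1089 + (16 + 12 + 4*4761)) = sqrt(-1089 + (16 + 12 + 19044)) = sqrt(-1089 + 19072) = sqrt(17983) = 7*sqrt(367)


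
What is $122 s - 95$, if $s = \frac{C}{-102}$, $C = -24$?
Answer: $- \frac{1127}{17} \approx -66.294$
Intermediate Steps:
$s = \frac{4}{17}$ ($s = - \frac{24}{-102} = \left(-24\right) \left(- \frac{1}{102}\right) = \frac{4}{17} \approx 0.23529$)
$122 s - 95 = 122 \cdot \frac{4}{17} - 95 = \frac{488}{17} - 95 = - \frac{1127}{17}$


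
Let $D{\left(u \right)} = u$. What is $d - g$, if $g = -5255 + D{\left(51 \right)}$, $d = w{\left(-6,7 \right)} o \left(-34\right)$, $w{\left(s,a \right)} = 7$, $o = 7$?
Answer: $3538$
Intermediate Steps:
$d = -1666$ ($d = 7 \cdot 7 \left(-34\right) = 49 \left(-34\right) = -1666$)
$g = -5204$ ($g = -5255 + 51 = -5204$)
$d - g = -1666 - -5204 = -1666 + 5204 = 3538$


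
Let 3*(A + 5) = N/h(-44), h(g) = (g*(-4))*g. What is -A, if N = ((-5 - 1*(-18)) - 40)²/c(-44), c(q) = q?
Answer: 1703437/340736 ≈ 4.9993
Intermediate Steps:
h(g) = -4*g² (h(g) = (-4*g)*g = -4*g²)
N = -729/44 (N = ((-5 - 1*(-18)) - 40)²/(-44) = ((-5 + 18) - 40)²*(-1/44) = (13 - 40)²*(-1/44) = (-27)²*(-1/44) = 729*(-1/44) = -729/44 ≈ -16.568)
A = -1703437/340736 (A = -5 + (-729/(44*((-4*(-44)²))))/3 = -5 + (-729/(44*((-4*1936))))/3 = -5 + (-729/44/(-7744))/3 = -5 + (-729/44*(-1/7744))/3 = -5 + (⅓)*(729/340736) = -5 + 243/340736 = -1703437/340736 ≈ -4.9993)
-A = -1*(-1703437/340736) = 1703437/340736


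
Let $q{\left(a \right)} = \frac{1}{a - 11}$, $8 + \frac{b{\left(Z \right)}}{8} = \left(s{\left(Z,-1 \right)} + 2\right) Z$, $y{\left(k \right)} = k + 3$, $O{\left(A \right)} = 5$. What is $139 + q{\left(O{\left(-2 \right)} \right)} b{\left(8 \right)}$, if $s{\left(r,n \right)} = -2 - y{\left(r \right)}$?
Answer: $267$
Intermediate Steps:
$y{\left(k \right)} = 3 + k$
$s{\left(r,n \right)} = -5 - r$ ($s{\left(r,n \right)} = -2 - \left(3 + r\right) = -5 - r$)
$b{\left(Z \right)} = -64 + 8 Z \left(-3 - Z\right)$ ($b{\left(Z \right)} = -64 + 8 \left(\left(-5 - Z\right) + 2\right) Z = -64 + 8 \left(-3 - Z\right) Z = -64 + 8 Z \left(-3 - Z\right)$)
$q{\left(a \right)} = \frac{1}{-11 + a}$
$139 + q{\left(O{\left(-2 \right)} \right)} b{\left(8 \right)} = 139 + \frac{-64 + 16 \cdot 8 - 64 \left(5 + 8\right)}{-11 + 5} = 139 + \frac{-64 + 128 - 64 \cdot 13}{-6} = 139 - \frac{-64 + 128 - 832}{6} = 139 - -128 = 139 + 128 = 267$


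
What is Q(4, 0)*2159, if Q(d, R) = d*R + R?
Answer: 0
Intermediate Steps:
Q(d, R) = R + R*d (Q(d, R) = R*d + R = R + R*d)
Q(4, 0)*2159 = (0*(1 + 4))*2159 = (0*5)*2159 = 0*2159 = 0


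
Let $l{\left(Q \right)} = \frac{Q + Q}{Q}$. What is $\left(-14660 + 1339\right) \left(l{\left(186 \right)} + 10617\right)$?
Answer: $-141455699$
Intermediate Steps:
$l{\left(Q \right)} = 2$ ($l{\left(Q \right)} = \frac{2 Q}{Q} = 2$)
$\left(-14660 + 1339\right) \left(l{\left(186 \right)} + 10617\right) = \left(-14660 + 1339\right) \left(2 + 10617\right) = \left(-13321\right) 10619 = -141455699$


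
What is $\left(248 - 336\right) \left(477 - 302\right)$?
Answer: $-15400$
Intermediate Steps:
$\left(248 - 336\right) \left(477 - 302\right) = - 88 \left(477 - 302\right) = \left(-88\right) 175 = -15400$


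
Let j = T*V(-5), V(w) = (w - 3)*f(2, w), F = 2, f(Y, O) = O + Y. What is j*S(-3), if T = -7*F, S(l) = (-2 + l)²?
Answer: -8400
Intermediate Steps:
V(w) = (-3 + w)*(2 + w) (V(w) = (w - 3)*(w + 2) = (-3 + w)*(2 + w))
T = -14 (T = -7*2 = -14)
j = -336 (j = -14*(-3 - 5)*(2 - 5) = -(-112)*(-3) = -14*24 = -336)
j*S(-3) = -336*(-2 - 3)² = -336*(-5)² = -336*25 = -8400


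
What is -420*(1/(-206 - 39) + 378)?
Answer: -1111308/7 ≈ -1.5876e+5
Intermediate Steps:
-420*(1/(-206 - 39) + 378) = -420*(1/(-245) + 378) = -420*(-1/245 + 378) = -420*92609/245 = -1111308/7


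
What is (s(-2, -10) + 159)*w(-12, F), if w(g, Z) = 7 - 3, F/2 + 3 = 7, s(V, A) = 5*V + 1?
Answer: 600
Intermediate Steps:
s(V, A) = 1 + 5*V
F = 8 (F = -6 + 2*7 = -6 + 14 = 8)
w(g, Z) = 4
(s(-2, -10) + 159)*w(-12, F) = ((1 + 5*(-2)) + 159)*4 = ((1 - 10) + 159)*4 = (-9 + 159)*4 = 150*4 = 600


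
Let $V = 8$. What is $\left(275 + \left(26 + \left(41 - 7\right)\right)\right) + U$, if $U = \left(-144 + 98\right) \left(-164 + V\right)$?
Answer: $7511$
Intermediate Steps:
$U = 7176$ ($U = \left(-144 + 98\right) \left(-164 + 8\right) = \left(-46\right) \left(-156\right) = 7176$)
$\left(275 + \left(26 + \left(41 - 7\right)\right)\right) + U = \left(275 + \left(26 + \left(41 - 7\right)\right)\right) + 7176 = \left(275 + \left(26 + 34\right)\right) + 7176 = \left(275 + 60\right) + 7176 = 335 + 7176 = 7511$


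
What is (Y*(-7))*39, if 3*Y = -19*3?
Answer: 5187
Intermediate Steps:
Y = -19 (Y = (-19*3)/3 = (⅓)*(-57) = -19)
(Y*(-7))*39 = -19*(-7)*39 = 133*39 = 5187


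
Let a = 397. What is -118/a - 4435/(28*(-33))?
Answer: 1651663/366828 ≈ 4.5026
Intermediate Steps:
-118/a - 4435/(28*(-33)) = -118/397 - 4435/(28*(-33)) = -118*1/397 - 4435/(-924) = -118/397 - 4435*(-1/924) = -118/397 + 4435/924 = 1651663/366828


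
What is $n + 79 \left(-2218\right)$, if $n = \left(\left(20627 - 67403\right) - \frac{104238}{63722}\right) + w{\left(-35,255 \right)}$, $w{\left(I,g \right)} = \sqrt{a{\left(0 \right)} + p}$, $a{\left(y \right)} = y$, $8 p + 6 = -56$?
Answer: $- \frac{7073130397}{31861} + \frac{i \sqrt{31}}{2} \approx -2.22 \cdot 10^{5} + 2.7839 i$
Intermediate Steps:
$p = - \frac{31}{4}$ ($p = - \frac{3}{4} + \frac{1}{8} \left(-56\right) = - \frac{3}{4} - 7 = - \frac{31}{4} \approx -7.75$)
$w{\left(I,g \right)} = \frac{i \sqrt{31}}{2}$ ($w{\left(I,g \right)} = \sqrt{0 - \frac{31}{4}} = \sqrt{- \frac{31}{4}} = \frac{i \sqrt{31}}{2}$)
$n = - \frac{1490382255}{31861} + \frac{i \sqrt{31}}{2}$ ($n = \left(\left(20627 - 67403\right) - \frac{104238}{63722}\right) + \frac{i \sqrt{31}}{2} = \left(-46776 - \frac{52119}{31861}\right) + \frac{i \sqrt{31}}{2} = - \frac{1490382255}{31861} + \frac{i \sqrt{31}}{2} \approx -46778.0 + 2.7839 i$)
$n + 79 \left(-2218\right) = \left(- \frac{1490382255}{31861} + \frac{i \sqrt{31}}{2}\right) + 79 \left(-2218\right) = \left(- \frac{1490382255}{31861} + \frac{i \sqrt{31}}{2}\right) - 175222 = - \frac{7073130397}{31861} + \frac{i \sqrt{31}}{2}$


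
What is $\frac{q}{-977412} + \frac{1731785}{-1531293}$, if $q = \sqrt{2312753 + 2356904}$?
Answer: $- \frac{1731785}{1531293} - \frac{\sqrt{4669657}}{977412} \approx -1.1331$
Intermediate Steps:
$q = \sqrt{4669657} \approx 2160.9$
$\frac{q}{-977412} + \frac{1731785}{-1531293} = \frac{\sqrt{4669657}}{-977412} + \frac{1731785}{-1531293} = \sqrt{4669657} \left(- \frac{1}{977412}\right) + 1731785 \left(- \frac{1}{1531293}\right) = - \frac{\sqrt{4669657}}{977412} - \frac{1731785}{1531293} = - \frac{1731785}{1531293} - \frac{\sqrt{4669657}}{977412}$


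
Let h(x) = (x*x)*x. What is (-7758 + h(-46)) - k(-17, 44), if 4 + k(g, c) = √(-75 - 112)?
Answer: -105090 - I*√187 ≈ -1.0509e+5 - 13.675*I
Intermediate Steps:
k(g, c) = -4 + I*√187 (k(g, c) = -4 + √(-75 - 112) = -4 + √(-187) = -4 + I*√187)
h(x) = x³ (h(x) = x²*x = x³)
(-7758 + h(-46)) - k(-17, 44) = (-7758 + (-46)³) - (-4 + I*√187) = (-7758 - 97336) + (4 - I*√187) = -105094 + (4 - I*√187) = -105090 - I*√187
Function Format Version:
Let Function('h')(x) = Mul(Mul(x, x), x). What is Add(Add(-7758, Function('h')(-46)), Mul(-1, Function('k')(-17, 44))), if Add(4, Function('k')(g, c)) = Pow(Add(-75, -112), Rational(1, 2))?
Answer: Add(-105090, Mul(-1, I, Pow(187, Rational(1, 2)))) ≈ Add(-1.0509e+5, Mul(-13.675, I))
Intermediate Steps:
Function('k')(g, c) = Add(-4, Mul(I, Pow(187, Rational(1, 2)))) (Function('k')(g, c) = Add(-4, Pow(Add(-75, -112), Rational(1, 2))) = Add(-4, Pow(-187, Rational(1, 2))) = Add(-4, Mul(I, Pow(187, Rational(1, 2)))))
Function('h')(x) = Pow(x, 3) (Function('h')(x) = Mul(Pow(x, 2), x) = Pow(x, 3))
Add(Add(-7758, Function('h')(-46)), Mul(-1, Function('k')(-17, 44))) = Add(Add(-7758, Pow(-46, 3)), Mul(-1, Add(-4, Mul(I, Pow(187, Rational(1, 2)))))) = Add(Add(-7758, -97336), Add(4, Mul(-1, I, Pow(187, Rational(1, 2))))) = Add(-105094, Add(4, Mul(-1, I, Pow(187, Rational(1, 2))))) = Add(-105090, Mul(-1, I, Pow(187, Rational(1, 2))))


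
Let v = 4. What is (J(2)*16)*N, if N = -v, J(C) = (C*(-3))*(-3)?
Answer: -1152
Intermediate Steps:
J(C) = 9*C (J(C) = -3*C*(-3) = 9*C)
N = -4 (N = -1*4 = -4)
(J(2)*16)*N = ((9*2)*16)*(-4) = (18*16)*(-4) = 288*(-4) = -1152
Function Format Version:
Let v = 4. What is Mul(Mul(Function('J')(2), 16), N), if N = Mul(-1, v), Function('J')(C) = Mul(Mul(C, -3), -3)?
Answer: -1152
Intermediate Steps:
Function('J')(C) = Mul(9, C) (Function('J')(C) = Mul(Mul(-3, C), -3) = Mul(9, C))
N = -4 (N = Mul(-1, 4) = -4)
Mul(Mul(Function('J')(2), 16), N) = Mul(Mul(Mul(9, 2), 16), -4) = Mul(Mul(18, 16), -4) = Mul(288, -4) = -1152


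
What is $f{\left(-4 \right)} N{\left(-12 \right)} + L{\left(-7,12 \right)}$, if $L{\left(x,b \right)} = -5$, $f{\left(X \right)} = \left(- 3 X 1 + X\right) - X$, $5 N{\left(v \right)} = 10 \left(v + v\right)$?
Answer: $-581$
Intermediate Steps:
$N{\left(v \right)} = 4 v$ ($N{\left(v \right)} = \frac{10 \left(v + v\right)}{5} = \frac{10 \cdot 2 v}{5} = \frac{20 v}{5} = 4 v$)
$f{\left(X \right)} = - 3 X$ ($f{\left(X \right)} = \left(- 3 X + X\right) - X = - 2 X - X = - 3 X$)
$f{\left(-4 \right)} N{\left(-12 \right)} + L{\left(-7,12 \right)} = \left(-3\right) \left(-4\right) 4 \left(-12\right) - 5 = 12 \left(-48\right) - 5 = -576 - 5 = -581$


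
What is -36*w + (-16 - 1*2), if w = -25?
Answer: 882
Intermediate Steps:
-36*w + (-16 - 1*2) = -36*(-25) + (-16 - 1*2) = 900 + (-16 - 2) = 900 - 18 = 882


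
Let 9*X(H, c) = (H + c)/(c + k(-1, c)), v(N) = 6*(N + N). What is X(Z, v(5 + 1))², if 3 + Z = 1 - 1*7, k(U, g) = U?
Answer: 49/5041 ≈ 0.0097203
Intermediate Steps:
v(N) = 12*N (v(N) = 6*(2*N) = 12*N)
Z = -9 (Z = -3 + (1 - 1*7) = -3 + (1 - 7) = -3 - 6 = -9)
X(H, c) = (H + c)/(9*(-1 + c)) (X(H, c) = ((H + c)/(c - 1))/9 = ((H + c)/(-1 + c))/9 = (H + c)/(9*(-1 + c)))
X(Z, v(5 + 1))² = ((-9 + 12*(5 + 1))/(9*(-1 + 12*(5 + 1))))² = ((-9 + 12*6)/(9*(-1 + 12*6)))² = ((-9 + 72)/(9*(-1 + 72)))² = ((⅑)*63/71)² = ((⅑)*(1/71)*63)² = (7/71)² = 49/5041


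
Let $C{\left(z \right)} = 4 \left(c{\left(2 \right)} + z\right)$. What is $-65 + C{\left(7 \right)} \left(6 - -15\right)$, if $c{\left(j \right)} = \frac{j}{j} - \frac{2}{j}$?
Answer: $523$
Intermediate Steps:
$c{\left(j \right)} = 1 - \frac{2}{j}$
$C{\left(z \right)} = 4 z$ ($C{\left(z \right)} = 4 \left(\frac{-2 + 2}{2} + z\right) = 4 \left(\frac{1}{2} \cdot 0 + z\right) = 4 \left(0 + z\right) = 4 z$)
$-65 + C{\left(7 \right)} \left(6 - -15\right) = -65 + 4 \cdot 7 \left(6 - -15\right) = -65 + 28 \left(6 + 15\right) = -65 + 28 \cdot 21 = -65 + 588 = 523$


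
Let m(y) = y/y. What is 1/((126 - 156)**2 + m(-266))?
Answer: 1/901 ≈ 0.0011099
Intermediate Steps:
m(y) = 1
1/((126 - 156)**2 + m(-266)) = 1/((126 - 156)**2 + 1) = 1/((-30)**2 + 1) = 1/(900 + 1) = 1/901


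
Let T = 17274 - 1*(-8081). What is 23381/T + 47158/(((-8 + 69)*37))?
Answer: 1248462007/57226235 ≈ 21.816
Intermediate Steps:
T = 25355 (T = 17274 + 8081 = 25355)
23381/T + 47158/(((-8 + 69)*37)) = 23381/25355 + 47158/(((-8 + 69)*37)) = 23381*(1/25355) + 47158/((61*37)) = 23381/25355 + 47158/2257 = 1248462007/57226235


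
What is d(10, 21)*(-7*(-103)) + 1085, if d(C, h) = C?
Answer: 8295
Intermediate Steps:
d(10, 21)*(-7*(-103)) + 1085 = 10*(-7*(-103)) + 1085 = 10*721 + 1085 = 7210 + 1085 = 8295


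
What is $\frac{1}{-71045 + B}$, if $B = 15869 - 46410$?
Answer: $- \frac{1}{101586} \approx -9.8439 \cdot 10^{-6}$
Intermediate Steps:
$B = -30541$ ($B = 15869 - 46410 = -30541$)
$\frac{1}{-71045 + B} = \frac{1}{-71045 - 30541} = \frac{1}{-101586} = - \frac{1}{101586}$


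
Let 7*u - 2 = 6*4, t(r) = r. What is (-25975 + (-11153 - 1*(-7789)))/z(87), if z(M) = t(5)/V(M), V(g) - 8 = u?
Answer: -2405798/35 ≈ -68737.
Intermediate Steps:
u = 26/7 (u = 2/7 + (6*4)/7 = 2/7 + (1/7)*24 = 2/7 + 24/7 = 26/7 ≈ 3.7143)
V(g) = 82/7 (V(g) = 8 + 26/7 = 82/7)
z(M) = 35/82 (z(M) = 5/(82/7) = 5*(7/82) = 35/82)
(-25975 + (-11153 - 1*(-7789)))/z(87) = (-25975 + (-11153 - 1*(-7789)))/(35/82) = (-25975 + (-11153 + 7789))*(82/35) = (-25975 - 3364)*(82/35) = -29339*82/35 = -2405798/35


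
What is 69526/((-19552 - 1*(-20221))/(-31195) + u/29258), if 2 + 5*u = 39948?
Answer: 15864152582765/57412373 ≈ 2.7632e+5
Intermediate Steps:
u = 39946/5 (u = -⅖ + (⅕)*39948 = -⅖ + 39948/5 = 39946/5 ≈ 7989.2)
69526/((-19552 - 1*(-20221))/(-31195) + u/29258) = 69526/((-19552 - 1*(-20221))/(-31195) + (39946/5)/29258) = 69526/((-19552 + 20221)*(-1/31195) + (39946/5)*(1/29258)) = 69526/(669*(-1/31195) + 19973/73145) = 69526/(-669/31195 + 19973/73145) = 69526/(114824746/456351655) = 69526*(456351655/114824746) = 15864152582765/57412373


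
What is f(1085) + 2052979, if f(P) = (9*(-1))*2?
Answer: 2052961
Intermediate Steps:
f(P) = -18 (f(P) = -9*2 = -18)
f(1085) + 2052979 = -18 + 2052979 = 2052961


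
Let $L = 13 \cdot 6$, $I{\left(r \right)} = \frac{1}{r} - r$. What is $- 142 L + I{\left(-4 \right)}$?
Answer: $- \frac{44289}{4} \approx -11072.0$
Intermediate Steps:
$L = 78$
$- 142 L + I{\left(-4 \right)} = \left(-142\right) 78 + \left(\frac{1}{-4} - -4\right) = -11076 + \left(- \frac{1}{4} + 4\right) = -11076 + \frac{15}{4} = - \frac{44289}{4}$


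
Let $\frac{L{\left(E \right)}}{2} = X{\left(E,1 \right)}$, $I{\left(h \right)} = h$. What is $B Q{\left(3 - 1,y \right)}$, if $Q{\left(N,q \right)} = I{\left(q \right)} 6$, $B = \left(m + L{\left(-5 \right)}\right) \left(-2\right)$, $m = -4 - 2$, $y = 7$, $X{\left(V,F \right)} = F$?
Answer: $336$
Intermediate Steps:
$m = -6$ ($m = -4 - 2 = -6$)
$L{\left(E \right)} = 2$ ($L{\left(E \right)} = 2 \cdot 1 = 2$)
$B = 8$ ($B = \left(-6 + 2\right) \left(-2\right) = \left(-4\right) \left(-2\right) = 8$)
$Q{\left(N,q \right)} = 6 q$ ($Q{\left(N,q \right)} = q 6 = 6 q$)
$B Q{\left(3 - 1,y \right)} = 8 \cdot 6 \cdot 7 = 8 \cdot 42 = 336$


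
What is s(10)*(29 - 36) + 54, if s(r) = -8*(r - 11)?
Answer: -2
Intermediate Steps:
s(r) = 88 - 8*r (s(r) = -8*(-11 + r) = 88 - 8*r)
s(10)*(29 - 36) + 54 = (88 - 8*10)*(29 - 36) + 54 = (88 - 80)*(-7) + 54 = 8*(-7) + 54 = -56 + 54 = -2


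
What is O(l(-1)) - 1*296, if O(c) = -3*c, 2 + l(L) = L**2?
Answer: -293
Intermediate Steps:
l(L) = -2 + L**2
O(l(-1)) - 1*296 = -3*(-2 + (-1)**2) - 1*296 = -3*(-2 + 1) - 296 = -3*(-1) - 296 = 3 - 296 = -293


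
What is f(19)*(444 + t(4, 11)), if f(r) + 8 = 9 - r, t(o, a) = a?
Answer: -8190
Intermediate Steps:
f(r) = 1 - r (f(r) = -8 + (9 - r) = 1 - r)
f(19)*(444 + t(4, 11)) = (1 - 1*19)*(444 + 11) = (1 - 19)*455 = -18*455 = -8190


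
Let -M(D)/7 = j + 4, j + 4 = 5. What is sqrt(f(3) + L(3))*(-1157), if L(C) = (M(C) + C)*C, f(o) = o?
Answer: -1157*I*sqrt(93) ≈ -11158.0*I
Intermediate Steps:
j = 1 (j = -4 + 5 = 1)
M(D) = -35 (M(D) = -7*(1 + 4) = -7*5 = -35)
L(C) = C*(-35 + C) (L(C) = (-35 + C)*C = C*(-35 + C))
sqrt(f(3) + L(3))*(-1157) = sqrt(3 + 3*(-35 + 3))*(-1157) = sqrt(3 + 3*(-32))*(-1157) = sqrt(3 - 96)*(-1157) = sqrt(-93)*(-1157) = (I*sqrt(93))*(-1157) = -1157*I*sqrt(93)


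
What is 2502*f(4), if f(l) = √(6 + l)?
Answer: 2502*√10 ≈ 7912.0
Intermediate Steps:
2502*f(4) = 2502*√(6 + 4) = 2502*√10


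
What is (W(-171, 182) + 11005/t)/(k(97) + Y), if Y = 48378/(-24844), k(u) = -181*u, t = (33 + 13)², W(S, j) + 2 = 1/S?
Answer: -7180332137/39461335369074 ≈ -0.00018196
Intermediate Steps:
W(S, j) = -2 + 1/S
t = 2116 (t = 46² = 2116)
Y = -24189/12422 (Y = 48378*(-1/24844) = -24189/12422 ≈ -1.9473)
(W(-171, 182) + 11005/t)/(k(97) + Y) = ((-2 + 1/(-171)) + 11005/2116)/(-181*97 - 24189/12422) = ((-2 - 1/171) + 11005*(1/2116))/(-17557 - 24189/12422) = (-343/171 + 11005/2116)/(-218117243/12422) = (1156067/361836)*(-12422/218117243) = -7180332137/39461335369074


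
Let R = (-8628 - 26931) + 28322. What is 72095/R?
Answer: -72095/7237 ≈ -9.9620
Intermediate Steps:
R = -7237 (R = -35559 + 28322 = -7237)
72095/R = 72095/(-7237) = 72095*(-1/7237) = -72095/7237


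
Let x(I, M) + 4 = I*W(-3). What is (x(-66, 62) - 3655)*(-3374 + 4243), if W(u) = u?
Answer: -3007609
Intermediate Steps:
x(I, M) = -4 - 3*I (x(I, M) = -4 + I*(-3) = -4 - 3*I)
(x(-66, 62) - 3655)*(-3374 + 4243) = ((-4 - 3*(-66)) - 3655)*(-3374 + 4243) = ((-4 + 198) - 3655)*869 = (194 - 3655)*869 = -3461*869 = -3007609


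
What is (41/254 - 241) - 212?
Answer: -115021/254 ≈ -452.84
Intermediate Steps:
(41/254 - 241) - 212 = -61173/254 - 212 = -115021/254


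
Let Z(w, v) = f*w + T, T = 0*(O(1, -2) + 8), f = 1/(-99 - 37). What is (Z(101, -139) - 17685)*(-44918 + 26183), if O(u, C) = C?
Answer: 45062564835/136 ≈ 3.3134e+8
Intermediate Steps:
f = -1/136 (f = 1/(-136) = -1/136 ≈ -0.0073529)
T = 0 (T = 0*(-2 + 8) = 0*6 = 0)
Z(w, v) = -w/136 (Z(w, v) = -w/136 + 0 = -w/136)
(Z(101, -139) - 17685)*(-44918 + 26183) = (-1/136*101 - 17685)*(-44918 + 26183) = (-101/136 - 17685)*(-18735) = -2405261/136*(-18735) = 45062564835/136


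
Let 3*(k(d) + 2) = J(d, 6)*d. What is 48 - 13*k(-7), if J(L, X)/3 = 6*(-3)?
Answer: -1564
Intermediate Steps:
J(L, X) = -54 (J(L, X) = 3*(6*(-3)) = 3*(-18) = -54)
k(d) = -2 - 18*d (k(d) = -2 + (-54*d)/3 = -2 - 18*d)
48 - 13*k(-7) = 48 - 13*(-2 - 18*(-7)) = 48 - 13*(-2 + 126) = 48 - 13*124 = 48 - 1612 = -1564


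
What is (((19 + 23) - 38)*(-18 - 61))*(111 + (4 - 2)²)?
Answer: -36340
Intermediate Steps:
(((19 + 23) - 38)*(-18 - 61))*(111 + (4 - 2)²) = ((42 - 38)*(-79))*(111 + 2²) = (4*(-79))*(111 + 4) = -316*115 = -36340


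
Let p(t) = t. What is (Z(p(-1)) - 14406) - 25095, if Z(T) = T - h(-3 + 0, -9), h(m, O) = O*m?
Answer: -39529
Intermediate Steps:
Z(T) = -27 + T (Z(T) = T - (-9)*(-3 + 0) = T - (-9)*(-3) = T - 1*27 = T - 27 = -27 + T)
(Z(p(-1)) - 14406) - 25095 = ((-27 - 1) - 14406) - 25095 = (-28 - 14406) - 25095 = -14434 - 25095 = -39529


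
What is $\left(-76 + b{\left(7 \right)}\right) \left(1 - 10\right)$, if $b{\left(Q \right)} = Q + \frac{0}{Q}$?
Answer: $621$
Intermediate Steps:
$b{\left(Q \right)} = Q$ ($b{\left(Q \right)} = Q + 0 = Q$)
$\left(-76 + b{\left(7 \right)}\right) \left(1 - 10\right) = \left(-76 + 7\right) \left(1 - 10\right) = - 69 \left(1 - 10\right) = \left(-69\right) \left(-9\right) = 621$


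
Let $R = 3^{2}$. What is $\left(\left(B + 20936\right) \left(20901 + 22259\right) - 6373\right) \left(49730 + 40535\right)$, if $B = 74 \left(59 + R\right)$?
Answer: $101166530344355$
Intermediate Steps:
$R = 9$
$B = 5032$ ($B = 74 \left(59 + 9\right) = 74 \cdot 68 = 5032$)
$\left(\left(B + 20936\right) \left(20901 + 22259\right) - 6373\right) \left(49730 + 40535\right) = \left(\left(5032 + 20936\right) \left(20901 + 22259\right) - 6373\right) \left(49730 + 40535\right) = \left(25968 \cdot 43160 - 6373\right) 90265 = \left(1120778880 - 6373\right) 90265 = 1120772507 \cdot 90265 = 101166530344355$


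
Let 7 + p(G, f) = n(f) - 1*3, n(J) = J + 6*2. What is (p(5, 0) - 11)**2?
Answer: 81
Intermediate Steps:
n(J) = 12 + J (n(J) = J + 12 = 12 + J)
p(G, f) = 2 + f (p(G, f) = -7 + ((12 + f) - 1*3) = -7 + ((12 + f) - 3) = -7 + (9 + f) = 2 + f)
(p(5, 0) - 11)**2 = ((2 + 0) - 11)**2 = (2 - 11)**2 = (-9)**2 = 81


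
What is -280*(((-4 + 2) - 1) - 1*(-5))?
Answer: -560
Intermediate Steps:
-280*(((-4 + 2) - 1) - 1*(-5)) = -280*((-2 - 1) + 5) = -280*(-3 + 5) = -280*2 = -560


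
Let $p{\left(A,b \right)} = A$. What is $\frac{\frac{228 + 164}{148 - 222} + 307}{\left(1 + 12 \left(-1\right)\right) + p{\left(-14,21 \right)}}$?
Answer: $- \frac{11163}{925} \approx -12.068$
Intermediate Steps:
$\frac{\frac{228 + 164}{148 - 222} + 307}{\left(1 + 12 \left(-1\right)\right) + p{\left(-14,21 \right)}} = \frac{\frac{228 + 164}{148 - 222} + 307}{\left(1 + 12 \left(-1\right)\right) - 14} = \frac{\frac{392}{-74} + 307}{\left(1 - 12\right) - 14} = \frac{392 \left(- \frac{1}{74}\right) + 307}{-11 - 14} = \frac{- \frac{196}{37} + 307}{-25} = \left(- \frac{1}{25}\right) \frac{11163}{37} = - \frac{11163}{925}$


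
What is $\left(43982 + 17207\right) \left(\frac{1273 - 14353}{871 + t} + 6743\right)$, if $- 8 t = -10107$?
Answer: $\frac{1407739649813}{3415} \approx 4.1222 \cdot 10^{8}$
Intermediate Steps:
$t = \frac{10107}{8}$ ($t = \left(- \frac{1}{8}\right) \left(-10107\right) = \frac{10107}{8} \approx 1263.4$)
$\left(43982 + 17207\right) \left(\frac{1273 - 14353}{871 + t} + 6743\right) = \left(43982 + 17207\right) \left(\frac{1273 - 14353}{871 + \frac{10107}{8}} + 6743\right) = 61189 \left(- \frac{13080}{\frac{17075}{8}} + 6743\right) = 61189 \left(\left(-13080\right) \frac{8}{17075} + 6743\right) = 61189 \left(- \frac{20928}{3415} + 6743\right) = 61189 \cdot \frac{23006417}{3415} = \frac{1407739649813}{3415}$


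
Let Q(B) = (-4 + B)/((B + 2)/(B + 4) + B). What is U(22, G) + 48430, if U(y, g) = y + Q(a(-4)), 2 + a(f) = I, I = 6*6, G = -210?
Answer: 16086349/332 ≈ 48453.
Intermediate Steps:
I = 36
a(f) = 34 (a(f) = -2 + 36 = 34)
Q(B) = (-4 + B)/(B + (2 + B)/(4 + B)) (Q(B) = (-4 + B)/((2 + B)/(4 + B) + B) = (-4 + B)/(B + (2 + B)/(4 + B)))
U(y, g) = 285/332 + y (U(y, g) = y + (-16 + 34**2)/(2 + 34**2 + 5*34) = y + (-16 + 1156)/(2 + 1156 + 170) = y + 1140/1328 = y + (1/1328)*1140 = y + 285/332 = 285/332 + y)
U(22, G) + 48430 = (285/332 + 22) + 48430 = 7589/332 + 48430 = 16086349/332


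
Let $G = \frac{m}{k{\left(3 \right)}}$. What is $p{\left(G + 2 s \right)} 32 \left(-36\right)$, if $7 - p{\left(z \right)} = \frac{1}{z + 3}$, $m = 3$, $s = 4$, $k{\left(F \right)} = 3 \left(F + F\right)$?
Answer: $- \frac{533376}{67} \approx -7960.8$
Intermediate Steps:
$k{\left(F \right)} = 6 F$ ($k{\left(F \right)} = 3 \cdot 2 F = 6 F$)
$G = \frac{1}{6}$ ($G = \frac{3}{6 \cdot 3} = \frac{3}{18} = 3 \cdot \frac{1}{18} = \frac{1}{6} \approx 0.16667$)
$p{\left(z \right)} = 7 - \frac{1}{3 + z}$ ($p{\left(z \right)} = 7 - \frac{1}{z + 3} = 7 - \frac{1}{3 + z}$)
$p{\left(G + 2 s \right)} 32 \left(-36\right) = \frac{20 + 7 \left(\frac{1}{6} + 2 \cdot 4\right)}{3 + \left(\frac{1}{6} + 2 \cdot 4\right)} 32 \left(-36\right) = \frac{20 + 7 \left(\frac{1}{6} + 8\right)}{3 + \left(\frac{1}{6} + 8\right)} 32 \left(-36\right) = \frac{20 + 7 \cdot \frac{49}{6}}{3 + \frac{49}{6}} \cdot 32 \left(-36\right) = \frac{20 + \frac{343}{6}}{\frac{67}{6}} \cdot 32 \left(-36\right) = \frac{6}{67} \cdot \frac{463}{6} \cdot 32 \left(-36\right) = \frac{463}{67} \cdot 32 \left(-36\right) = \frac{14816}{67} \left(-36\right) = - \frac{533376}{67}$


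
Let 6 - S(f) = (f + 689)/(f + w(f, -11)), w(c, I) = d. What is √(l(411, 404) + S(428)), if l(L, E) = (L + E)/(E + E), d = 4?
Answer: √58474455/3636 ≈ 2.1031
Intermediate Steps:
l(L, E) = (E + L)/(2*E) (l(L, E) = (E + L)/((2*E)) = (E + L)*(1/(2*E)) = (E + L)/(2*E))
w(c, I) = 4
S(f) = 6 - (689 + f)/(4 + f) (S(f) = 6 - (f + 689)/(f + 4) = 6 - (689 + f)/(4 + f))
√(l(411, 404) + S(428)) = √((½)*(404 + 411)/404 + 5*(-133 + 428)/(4 + 428)) = √((½)*(1/404)*815 + 5*295/432) = √(815/808 + 5*(1/432)*295) = √(815/808 + 1475/432) = √(192985/43632) = √58474455/3636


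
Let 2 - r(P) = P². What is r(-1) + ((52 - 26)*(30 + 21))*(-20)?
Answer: -26519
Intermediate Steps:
r(P) = 2 - P²
r(-1) + ((52 - 26)*(30 + 21))*(-20) = (2 - 1*(-1)²) + ((52 - 26)*(30 + 21))*(-20) = (2 - 1*1) + (26*51)*(-20) = (2 - 1) + 1326*(-20) = 1 - 26520 = -26519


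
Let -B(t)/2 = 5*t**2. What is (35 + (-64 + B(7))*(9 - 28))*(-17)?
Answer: -179537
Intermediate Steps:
B(t) = -10*t**2
(35 + (-64 + B(7))*(9 - 28))*(-17) = (35 + (-64 - 10*7**2)*(9 - 28))*(-17) = (35 + (-64 - 10*49)*(-19))*(-17) = (35 + (-64 - 490)*(-19))*(-17) = (35 - 554*(-19))*(-17) = (35 + 10526)*(-17) = 10561*(-17) = -179537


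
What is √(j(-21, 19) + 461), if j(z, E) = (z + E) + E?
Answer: √478 ≈ 21.863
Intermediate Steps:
j(z, E) = z + 2*E (j(z, E) = (E + z) + E = z + 2*E)
√(j(-21, 19) + 461) = √((-21 + 2*19) + 461) = √((-21 + 38) + 461) = √(17 + 461) = √478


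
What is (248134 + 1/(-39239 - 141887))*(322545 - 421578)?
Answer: -404626500503649/16466 ≈ -2.4573e+10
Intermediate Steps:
(248134 + 1/(-39239 - 141887))*(322545 - 421578) = (248134 + 1/(-181126))*(-99033) = (248134 - 1/181126)*(-99033) = (44943518883/181126)*(-99033) = -404626500503649/16466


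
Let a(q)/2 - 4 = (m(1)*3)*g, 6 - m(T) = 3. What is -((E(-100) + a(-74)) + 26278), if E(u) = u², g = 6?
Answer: -36394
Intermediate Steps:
m(T) = 3 (m(T) = 6 - 1*3 = 6 - 3 = 3)
a(q) = 116 (a(q) = 8 + 2*((3*3)*6) = 8 + 2*(9*6) = 8 + 2*54 = 8 + 108 = 116)
-((E(-100) + a(-74)) + 26278) = -(((-100)² + 116) + 26278) = -((10000 + 116) + 26278) = -(10116 + 26278) = -1*36394 = -36394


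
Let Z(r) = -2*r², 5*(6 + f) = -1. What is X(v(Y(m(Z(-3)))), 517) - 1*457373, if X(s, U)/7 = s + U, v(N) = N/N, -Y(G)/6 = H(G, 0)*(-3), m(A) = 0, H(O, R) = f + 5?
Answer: -453747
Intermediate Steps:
f = -31/5 (f = -6 + (⅕)*(-1) = -6 - ⅕ = -31/5 ≈ -6.2000)
H(O, R) = -6/5 (H(O, R) = -31/5 + 5 = -6/5)
Y(G) = -108/5 (Y(G) = -(-36)*(-3)/5 = -6*18/5 = -108/5)
v(N) = 1
X(s, U) = 7*U + 7*s (X(s, U) = 7*(s + U) = 7*(U + s) = 7*U + 7*s)
X(v(Y(m(Z(-3)))), 517) - 1*457373 = (7*517 + 7*1) - 1*457373 = (3619 + 7) - 457373 = 3626 - 457373 = -453747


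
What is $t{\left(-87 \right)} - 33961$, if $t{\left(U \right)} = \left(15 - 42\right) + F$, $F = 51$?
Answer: $-33937$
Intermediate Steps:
$t{\left(U \right)} = 24$ ($t{\left(U \right)} = \left(15 - 42\right) + 51 = -27 + 51 = 24$)
$t{\left(-87 \right)} - 33961 = 24 - 33961 = -33937$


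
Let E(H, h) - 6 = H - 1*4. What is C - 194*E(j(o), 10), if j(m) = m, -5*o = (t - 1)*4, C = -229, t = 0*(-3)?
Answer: -3861/5 ≈ -772.20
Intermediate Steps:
t = 0
o = ⅘ (o = -(0 - 1)*4/5 = -(-1)*4/5 = -⅕*(-4) = ⅘ ≈ 0.80000)
E(H, h) = 2 + H (E(H, h) = 6 + (H - 1*4) = 6 + (H - 4) = 6 + (-4 + H) = 2 + H)
C - 194*E(j(o), 10) = -229 - 194*(2 + ⅘) = -229 - 194*14/5 = -229 - 2716/5 = -3861/5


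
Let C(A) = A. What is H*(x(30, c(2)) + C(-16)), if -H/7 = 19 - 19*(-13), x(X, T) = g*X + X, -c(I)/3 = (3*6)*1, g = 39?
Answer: -2204608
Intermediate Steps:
c(I) = -54 (c(I) = -3*3*6 = -54)
x(X, T) = 40*X (x(X, T) = 39*X + X = 40*X)
H = -1862 (H = -7*(19 - 19*(-13)) = -7*(19 + 247) = -7*266 = -1862)
H*(x(30, c(2)) + C(-16)) = -1862*(40*30 - 16) = -1862*(1200 - 16) = -1862*1184 = -2204608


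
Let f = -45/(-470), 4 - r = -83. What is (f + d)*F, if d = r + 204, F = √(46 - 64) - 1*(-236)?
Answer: 3228834/47 + 82089*I*√2/94 ≈ 68699.0 + 1235.0*I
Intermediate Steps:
r = 87 (r = 4 - 1*(-83) = 4 + 83 = 87)
F = 236 + 3*I*√2 (F = √(-18) + 236 = 3*I*√2 + 236 = 236 + 3*I*√2 ≈ 236.0 + 4.2426*I)
d = 291 (d = 87 + 204 = 291)
f = 9/94 (f = -45*(-1/470) = 9/94 ≈ 0.095745)
(f + d)*F = (9/94 + 291)*(236 + 3*I*√2) = 27363*(236 + 3*I*√2)/94 = 3228834/47 + 82089*I*√2/94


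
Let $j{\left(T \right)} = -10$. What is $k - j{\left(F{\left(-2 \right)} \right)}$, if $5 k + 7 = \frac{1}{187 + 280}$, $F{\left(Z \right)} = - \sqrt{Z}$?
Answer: $\frac{20082}{2335} \approx 8.6004$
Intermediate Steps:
$k = - \frac{3268}{2335}$ ($k = - \frac{7}{5} + \frac{1}{5 \left(187 + 280\right)} = - \frac{7}{5} + \frac{1}{5 \cdot 467} = - \frac{7}{5} + \frac{1}{5} \cdot \frac{1}{467} = - \frac{7}{5} + \frac{1}{2335} = - \frac{3268}{2335} \approx -1.3996$)
$k - j{\left(F{\left(-2 \right)} \right)} = - \frac{3268}{2335} - -10 = - \frac{3268}{2335} + 10 = \frac{20082}{2335}$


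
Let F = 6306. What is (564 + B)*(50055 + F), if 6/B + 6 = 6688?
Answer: 106202554047/3341 ≈ 3.1788e+7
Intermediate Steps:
B = 3/3341 (B = 6/(-6 + 6688) = 6/6682 = 6*(1/6682) = 3/3341 ≈ 0.00089793)
(564 + B)*(50055 + F) = (564 + 3/3341)*(50055 + 6306) = (1884327/3341)*56361 = 106202554047/3341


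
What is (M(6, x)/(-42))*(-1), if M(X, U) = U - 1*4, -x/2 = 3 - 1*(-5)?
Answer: -10/21 ≈ -0.47619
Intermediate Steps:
x = -16 (x = -2*(3 - 1*(-5)) = -2*(3 + 5) = -2*8 = -16)
M(X, U) = -4 + U (M(X, U) = U - 4 = -4 + U)
(M(6, x)/(-42))*(-1) = ((-4 - 16)/(-42))*(-1) = -20*(-1/42)*(-1) = (10/21)*(-1) = -10/21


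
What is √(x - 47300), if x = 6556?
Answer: 2*I*√10186 ≈ 201.85*I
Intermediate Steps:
√(x - 47300) = √(6556 - 47300) = √(-40744) = 2*I*√10186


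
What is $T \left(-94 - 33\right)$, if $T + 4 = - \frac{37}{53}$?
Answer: $\frac{31623}{53} \approx 596.66$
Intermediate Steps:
$T = - \frac{249}{53}$ ($T = -4 - \frac{37}{53} = - \frac{249}{53} \approx -4.6981$)
$T \left(-94 - 33\right) = - \frac{249 \left(-94 - 33\right)}{53} = \left(- \frac{249}{53}\right) \left(-127\right) = \frac{31623}{53}$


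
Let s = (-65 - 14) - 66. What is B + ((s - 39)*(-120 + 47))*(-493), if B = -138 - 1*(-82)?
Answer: -6622032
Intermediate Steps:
B = -56 (B = -138 + 82 = -56)
s = -145 (s = -79 - 66 = -145)
B + ((s - 39)*(-120 + 47))*(-493) = -56 + ((-145 - 39)*(-120 + 47))*(-493) = -56 - 184*(-73)*(-493) = -56 + 13432*(-493) = -56 - 6621976 = -6622032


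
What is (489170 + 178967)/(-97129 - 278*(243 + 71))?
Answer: -668137/184421 ≈ -3.6229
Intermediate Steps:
(489170 + 178967)/(-97129 - 278*(243 + 71)) = 668137/(-97129 - 278*314) = 668137/(-97129 - 87292) = 668137/(-184421) = 668137*(-1/184421) = -668137/184421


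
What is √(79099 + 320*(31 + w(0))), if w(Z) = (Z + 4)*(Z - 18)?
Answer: 3*√7331 ≈ 256.86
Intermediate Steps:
w(Z) = (-18 + Z)*(4 + Z) (w(Z) = (4 + Z)*(-18 + Z) = (-18 + Z)*(4 + Z))
√(79099 + 320*(31 + w(0))) = √(79099 + 320*(31 + (-72 + 0² - 14*0))) = √(79099 + 320*(31 + (-72 + 0 + 0))) = √(79099 + 320*(31 - 72)) = √(79099 + 320*(-41)) = √(79099 - 13120) = √65979 = 3*√7331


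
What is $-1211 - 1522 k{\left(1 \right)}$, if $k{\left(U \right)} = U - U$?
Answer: $-1211$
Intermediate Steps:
$k{\left(U \right)} = 0$
$-1211 - 1522 k{\left(1 \right)} = -1211 - 0 = -1211 + 0 = -1211$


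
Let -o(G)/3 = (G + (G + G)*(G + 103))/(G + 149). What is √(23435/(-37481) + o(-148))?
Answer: I*√55513957332511/37481 ≈ 198.79*I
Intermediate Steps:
o(G) = -3*(G + 2*G*(103 + G))/(149 + G) (o(G) = -3*(G + (G + G)*(G + 103))/(G + 149) = -3*(G + (2*G)*(103 + G))/(149 + G) = -3*(G + 2*G*(103 + G))/(149 + G))
√(23435/(-37481) + o(-148)) = √(23435/(-37481) - 3*(-148)*(207 + 2*(-148))/(149 - 148)) = √(23435*(-1/37481) - 3*(-148)*(207 - 296)/1) = √(-23435/37481 - 3*(-148)*1*(-89)) = √(-23435/37481 - 39516) = √(-1481122631/37481) = I*√55513957332511/37481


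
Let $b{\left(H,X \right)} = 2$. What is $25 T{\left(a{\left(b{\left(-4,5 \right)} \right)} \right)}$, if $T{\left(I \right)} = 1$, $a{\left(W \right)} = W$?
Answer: $25$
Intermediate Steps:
$25 T{\left(a{\left(b{\left(-4,5 \right)} \right)} \right)} = 25 \cdot 1 = 25$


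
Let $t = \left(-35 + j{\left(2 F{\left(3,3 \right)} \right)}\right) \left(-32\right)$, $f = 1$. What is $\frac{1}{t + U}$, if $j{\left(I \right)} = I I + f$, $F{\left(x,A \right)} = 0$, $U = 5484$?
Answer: $\frac{1}{6572} \approx 0.00015216$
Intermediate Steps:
$j{\left(I \right)} = 1 + I^{2}$ ($j{\left(I \right)} = I I + 1 = I^{2} + 1 = 1 + I^{2}$)
$t = 1088$ ($t = \left(-35 + \left(1 + \left(2 \cdot 0\right)^{2}\right)\right) \left(-32\right) = \left(-35 + \left(1 + 0^{2}\right)\right) \left(-32\right) = \left(-35 + \left(1 + 0\right)\right) \left(-32\right) = \left(-35 + 1\right) \left(-32\right) = \left(-34\right) \left(-32\right) = 1088$)
$\frac{1}{t + U} = \frac{1}{1088 + 5484} = \frac{1}{6572}$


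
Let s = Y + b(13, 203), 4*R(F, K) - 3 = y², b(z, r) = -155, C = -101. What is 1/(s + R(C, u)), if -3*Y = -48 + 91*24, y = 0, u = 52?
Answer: -4/3465 ≈ -0.0011544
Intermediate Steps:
Y = -712 (Y = -(-48 + 91*24)/3 = -(-48 + 2184)/3 = -⅓*2136 = -712)
R(F, K) = ¾ (R(F, K) = ¾ + (¼)*0² = ¾ + (¼)*0 = ¾ + 0 = ¾)
s = -867 (s = -712 - 155 = -867)
1/(s + R(C, u)) = 1/(-867 + ¾) = 1/(-3465/4) = -4/3465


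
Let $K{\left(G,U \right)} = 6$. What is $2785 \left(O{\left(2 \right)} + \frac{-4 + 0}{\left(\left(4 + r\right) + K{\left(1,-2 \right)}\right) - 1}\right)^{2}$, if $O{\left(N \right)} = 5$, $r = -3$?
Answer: $\frac{470665}{9} \approx 52296.0$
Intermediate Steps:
$2785 \left(O{\left(2 \right)} + \frac{-4 + 0}{\left(\left(4 + r\right) + K{\left(1,-2 \right)}\right) - 1}\right)^{2} = 2785 \left(5 + \frac{-4 + 0}{\left(\left(4 - 3\right) + 6\right) - 1}\right)^{2} = 2785 \left(5 - \frac{4}{\left(1 + 6\right) - 1}\right)^{2} = 2785 \left(5 - \frac{4}{7 - 1}\right)^{2} = 2785 \left(5 - \frac{4}{6}\right)^{2} = 2785 \left(5 - \frac{2}{3}\right)^{2} = 2785 \left(\frac{13}{3}\right)^{2} = 2785 \cdot \frac{169}{9} = \frac{470665}{9}$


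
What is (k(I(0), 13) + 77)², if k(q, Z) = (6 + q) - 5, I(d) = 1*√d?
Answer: 6084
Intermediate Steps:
I(d) = √d
k(q, Z) = 1 + q
(k(I(0), 13) + 77)² = ((1 + √0) + 77)² = ((1 + 0) + 77)² = (1 + 77)² = 78² = 6084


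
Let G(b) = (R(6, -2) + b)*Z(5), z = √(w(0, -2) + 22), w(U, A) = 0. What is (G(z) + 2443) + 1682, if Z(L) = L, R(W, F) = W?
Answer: 4155 + 5*√22 ≈ 4178.5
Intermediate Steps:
z = √22 (z = √(0 + 22) = √22 ≈ 4.6904)
G(b) = 30 + 5*b (G(b) = (6 + b)*5 = 30 + 5*b)
(G(z) + 2443) + 1682 = ((30 + 5*√22) + 2443) + 1682 = (2473 + 5*√22) + 1682 = 4155 + 5*√22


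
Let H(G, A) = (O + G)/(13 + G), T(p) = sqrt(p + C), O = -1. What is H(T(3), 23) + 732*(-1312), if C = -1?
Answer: -160384143/167 + 14*sqrt(2)/167 ≈ -9.6038e+5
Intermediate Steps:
T(p) = sqrt(-1 + p) (T(p) = sqrt(p - 1) = sqrt(-1 + p))
H(G, A) = (-1 + G)/(13 + G)
H(T(3), 23) + 732*(-1312) = (-1 + sqrt(-1 + 3))/(13 + sqrt(-1 + 3)) + 732*(-1312) = (-1 + sqrt(2))/(13 + sqrt(2)) - 960384 = -960384 + (-1 + sqrt(2))/(13 + sqrt(2))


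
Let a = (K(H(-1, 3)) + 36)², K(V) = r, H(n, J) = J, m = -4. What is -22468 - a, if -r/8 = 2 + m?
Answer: -25172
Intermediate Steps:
r = 16 (r = -8*(2 - 4) = -8*(-2) = 16)
K(V) = 16
a = 2704 (a = (16 + 36)² = 52² = 2704)
-22468 - a = -22468 - 1*2704 = -22468 - 2704 = -25172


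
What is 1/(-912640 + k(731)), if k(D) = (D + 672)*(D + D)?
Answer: 1/1138546 ≈ 8.7831e-7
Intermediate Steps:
k(D) = 2*D*(672 + D) (k(D) = (672 + D)*(2*D) = 2*D*(672 + D))
1/(-912640 + k(731)) = 1/(-912640 + 2*731*(672 + 731)) = 1/(-912640 + 2*731*1403) = 1/(-912640 + 2051186) = 1/1138546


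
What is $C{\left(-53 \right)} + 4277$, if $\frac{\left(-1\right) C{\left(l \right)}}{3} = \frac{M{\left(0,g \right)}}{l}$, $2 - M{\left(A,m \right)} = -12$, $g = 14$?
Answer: $\frac{226723}{53} \approx 4277.8$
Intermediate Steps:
$M{\left(A,m \right)} = 14$ ($M{\left(A,m \right)} = 2 - -12 = 2 + 12 = 14$)
$C{\left(l \right)} = - \frac{42}{l}$ ($C{\left(l \right)} = - 3 \frac{14}{l} = - \frac{42}{l}$)
$C{\left(-53 \right)} + 4277 = - \frac{42}{-53} + 4277 = \left(-42\right) \left(- \frac{1}{53}\right) + 4277 = \frac{42}{53} + 4277 = \frac{226723}{53}$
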